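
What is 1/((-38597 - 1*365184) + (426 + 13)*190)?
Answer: -1/320371 ≈ -3.1214e-6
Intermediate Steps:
1/((-38597 - 1*365184) + (426 + 13)*190) = 1/((-38597 - 365184) + 439*190) = 1/(-403781 + 83410) = 1/(-320371) = -1/320371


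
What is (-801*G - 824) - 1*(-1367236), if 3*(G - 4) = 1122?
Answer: 1063634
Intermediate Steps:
G = 378 (G = 4 + (1/3)*1122 = 4 + 374 = 378)
(-801*G - 824) - 1*(-1367236) = (-801*378 - 824) - 1*(-1367236) = (-302778 - 824) + 1367236 = -303602 + 1367236 = 1063634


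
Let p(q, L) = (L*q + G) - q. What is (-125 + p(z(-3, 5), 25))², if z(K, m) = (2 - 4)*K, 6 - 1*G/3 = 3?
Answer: 784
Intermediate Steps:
G = 9 (G = 18 - 3*3 = 18 - 9 = 9)
z(K, m) = -2*K
p(q, L) = 9 - q + L*q (p(q, L) = (L*q + 9) - q = (9 + L*q) - q = 9 - q + L*q)
(-125 + p(z(-3, 5), 25))² = (-125 + (9 - (-2)*(-3) + 25*(-2*(-3))))² = (-125 + (9 - 1*6 + 25*6))² = (-125 + (9 - 6 + 150))² = (-125 + 153)² = 28² = 784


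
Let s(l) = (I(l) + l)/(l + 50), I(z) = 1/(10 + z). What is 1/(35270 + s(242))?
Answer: 73584/2595368665 ≈ 2.8352e-5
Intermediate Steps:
s(l) = (l + 1/(10 + l))/(50 + l) (s(l) = (1/(10 + l) + l)/(l + 50) = (l + 1/(10 + l))/(50 + l))
1/(35270 + s(242)) = 1/(35270 + (1 + 242*(10 + 242))/((10 + 242)*(50 + 242))) = 1/(35270 + (1 + 242*252)/(252*292)) = 1/(35270 + (1/252)*(1/292)*(1 + 60984)) = 1/(35270 + (1/252)*(1/292)*60985) = 1/(35270 + 60985/73584) = 1/(2595368665/73584) = 73584/2595368665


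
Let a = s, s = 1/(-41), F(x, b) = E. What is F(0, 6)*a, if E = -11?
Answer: 11/41 ≈ 0.26829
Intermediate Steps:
F(x, b) = -11
s = -1/41 ≈ -0.024390
a = -1/41 ≈ -0.024390
F(0, 6)*a = -11*(-1/41) = 11/41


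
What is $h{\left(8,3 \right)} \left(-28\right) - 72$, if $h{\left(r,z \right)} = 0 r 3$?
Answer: $-72$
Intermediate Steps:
$h{\left(r,z \right)} = 0$ ($h{\left(r,z \right)} = 0 \cdot 3 = 0$)
$h{\left(8,3 \right)} \left(-28\right) - 72 = 0 \left(-28\right) - 72 = 0 - 72 = -72$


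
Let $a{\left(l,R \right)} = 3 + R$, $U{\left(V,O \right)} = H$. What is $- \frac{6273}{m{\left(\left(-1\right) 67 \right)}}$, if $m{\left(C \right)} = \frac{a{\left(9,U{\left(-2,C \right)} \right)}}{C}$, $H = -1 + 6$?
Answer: $\frac{420291}{8} \approx 52536.0$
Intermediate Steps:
$H = 5$
$U{\left(V,O \right)} = 5$
$m{\left(C \right)} = \frac{8}{C}$ ($m{\left(C \right)} = \frac{3 + 5}{C} = \frac{8}{C}$)
$- \frac{6273}{m{\left(\left(-1\right) 67 \right)}} = - \frac{6273}{8 \frac{1}{\left(-1\right) 67}} = - \frac{6273}{8 \frac{1}{-67}} = - \frac{6273}{8 \left(- \frac{1}{67}\right)} = - \frac{6273}{- \frac{8}{67}} = \left(-6273\right) \left(- \frac{67}{8}\right) = \frac{420291}{8}$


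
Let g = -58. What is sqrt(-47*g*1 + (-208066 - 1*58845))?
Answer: I*sqrt(264185) ≈ 513.99*I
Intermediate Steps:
sqrt(-47*g*1 + (-208066 - 1*58845)) = sqrt(-47*(-58)*1 + (-208066 - 1*58845)) = sqrt(2726*1 + (-208066 - 58845)) = sqrt(2726 - 266911) = sqrt(-264185) = I*sqrt(264185)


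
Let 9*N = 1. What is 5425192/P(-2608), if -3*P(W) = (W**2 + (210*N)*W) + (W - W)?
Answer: -6103341/2527804 ≈ -2.4145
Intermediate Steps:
N = 1/9 (N = (1/9)*1 = 1/9 ≈ 0.11111)
P(W) = -70*W/9 - W**2/3 (P(W) = -((W**2 + (210*(1/9))*W) + (W - W))/3 = -((W**2 + 70*W/3) + 0)/3 = -(W**2 + 70*W/3)/3 = -70*W/9 - W**2/3)
5425192/P(-2608) = 5425192/((-1/9*(-2608)*(70 + 3*(-2608)))) = 5425192/((-1/9*(-2608)*(70 - 7824))) = 5425192/((-1/9*(-2608)*(-7754))) = 5425192/(-20222432/9) = 5425192*(-9/20222432) = -6103341/2527804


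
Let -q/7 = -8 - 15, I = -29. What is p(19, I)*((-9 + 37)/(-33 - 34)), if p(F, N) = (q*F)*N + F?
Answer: 2483376/67 ≈ 37065.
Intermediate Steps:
q = 161 (q = -7*(-8 - 15) = -7*(-23) = 161)
p(F, N) = F + 161*F*N (p(F, N) = (161*F)*N + F = 161*F*N + F = F + 161*F*N)
p(19, I)*((-9 + 37)/(-33 - 34)) = (19*(1 + 161*(-29)))*((-9 + 37)/(-33 - 34)) = (19*(1 - 4669))*(28/(-67)) = (19*(-4668))*(28*(-1/67)) = -88692*(-28/67) = 2483376/67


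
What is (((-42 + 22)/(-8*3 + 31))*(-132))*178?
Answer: 469920/7 ≈ 67131.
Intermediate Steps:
(((-42 + 22)/(-8*3 + 31))*(-132))*178 = (-20/(-24 + 31)*(-132))*178 = (-20/7*(-132))*178 = (-20*⅐*(-132))*178 = -20/7*(-132)*178 = (2640/7)*178 = 469920/7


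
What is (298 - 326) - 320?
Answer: -348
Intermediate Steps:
(298 - 326) - 320 = -28 - 320 = -348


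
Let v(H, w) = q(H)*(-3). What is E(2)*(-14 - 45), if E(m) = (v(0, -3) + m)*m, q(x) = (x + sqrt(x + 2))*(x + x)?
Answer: -236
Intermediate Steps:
q(x) = 2*x*(x + sqrt(2 + x)) (q(x) = (x + sqrt(2 + x))*(2*x) = 2*x*(x + sqrt(2 + x)))
v(H, w) = -6*H*(H + sqrt(2 + H)) (v(H, w) = (2*H*(H + sqrt(2 + H)))*(-3) = -6*H*(H + sqrt(2 + H)))
E(m) = m**2 (E(m) = (-6*0*(0 + sqrt(2 + 0)) + m)*m = (-6*0*(0 + sqrt(2)) + m)*m = (-6*0*sqrt(2) + m)*m = (0 + m)*m = m*m = m**2)
E(2)*(-14 - 45) = 2**2*(-14 - 45) = 4*(-59) = -236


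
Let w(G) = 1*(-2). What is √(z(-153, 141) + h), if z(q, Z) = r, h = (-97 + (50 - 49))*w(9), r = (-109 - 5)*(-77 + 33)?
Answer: 2*√1302 ≈ 72.167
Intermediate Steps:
w(G) = -2
r = 5016 (r = -114*(-44) = 5016)
h = 192 (h = (-97 + (50 - 49))*(-2) = (-97 + 1)*(-2) = -96*(-2) = 192)
z(q, Z) = 5016
√(z(-153, 141) + h) = √(5016 + 192) = √5208 = 2*√1302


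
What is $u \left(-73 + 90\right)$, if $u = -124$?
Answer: $-2108$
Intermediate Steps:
$u \left(-73 + 90\right) = - 124 \left(-73 + 90\right) = \left(-124\right) 17 = -2108$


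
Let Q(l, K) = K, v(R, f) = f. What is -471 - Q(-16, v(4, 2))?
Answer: -473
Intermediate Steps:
-471 - Q(-16, v(4, 2)) = -471 - 1*2 = -471 - 2 = -473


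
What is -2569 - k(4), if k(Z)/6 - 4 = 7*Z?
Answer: -2761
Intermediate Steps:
k(Z) = 24 + 42*Z (k(Z) = 24 + 6*(7*Z) = 24 + 42*Z)
-2569 - k(4) = -2569 - (24 + 42*4) = -2569 - (24 + 168) = -2569 - 1*192 = -2569 - 192 = -2761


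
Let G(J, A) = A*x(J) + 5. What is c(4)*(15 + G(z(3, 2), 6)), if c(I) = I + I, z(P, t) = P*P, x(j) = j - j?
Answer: 160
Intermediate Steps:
x(j) = 0
z(P, t) = P²
G(J, A) = 5 (G(J, A) = A*0 + 5 = 0 + 5 = 5)
c(I) = 2*I
c(4)*(15 + G(z(3, 2), 6)) = (2*4)*(15 + 5) = 8*20 = 160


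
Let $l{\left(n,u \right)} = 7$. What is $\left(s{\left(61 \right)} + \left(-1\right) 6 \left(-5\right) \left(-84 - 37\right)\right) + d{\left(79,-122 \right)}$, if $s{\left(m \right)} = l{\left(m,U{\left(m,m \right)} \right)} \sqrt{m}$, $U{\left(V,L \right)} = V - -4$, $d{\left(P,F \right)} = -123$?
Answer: $-3753 + 7 \sqrt{61} \approx -3698.3$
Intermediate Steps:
$U{\left(V,L \right)} = 4 + V$ ($U{\left(V,L \right)} = V + 4 = 4 + V$)
$s{\left(m \right)} = 7 \sqrt{m}$
$\left(s{\left(61 \right)} + \left(-1\right) 6 \left(-5\right) \left(-84 - 37\right)\right) + d{\left(79,-122 \right)} = \left(7 \sqrt{61} + \left(-1\right) 6 \left(-5\right) \left(-84 - 37\right)\right) - 123 = \left(7 \sqrt{61} + \left(-6\right) \left(-5\right) \left(-121\right)\right) - 123 = \left(7 \sqrt{61} + 30 \left(-121\right)\right) - 123 = \left(7 \sqrt{61} - 3630\right) - 123 = \left(-3630 + 7 \sqrt{61}\right) - 123 = -3753 + 7 \sqrt{61}$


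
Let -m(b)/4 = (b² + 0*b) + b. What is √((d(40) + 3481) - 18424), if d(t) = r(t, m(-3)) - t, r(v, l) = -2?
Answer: 9*I*√185 ≈ 122.41*I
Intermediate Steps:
m(b) = -4*b - 4*b² (m(b) = -4*((b² + 0*b) + b) = -4*((b² + 0) + b) = -4*(b² + b) = -4*(b + b²) = -4*b - 4*b²)
d(t) = -2 - t
√((d(40) + 3481) - 18424) = √(((-2 - 1*40) + 3481) - 18424) = √(((-2 - 40) + 3481) - 18424) = √((-42 + 3481) - 18424) = √(3439 - 18424) = √(-14985) = 9*I*√185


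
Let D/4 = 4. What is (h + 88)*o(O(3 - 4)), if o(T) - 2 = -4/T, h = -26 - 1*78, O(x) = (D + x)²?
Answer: -7136/225 ≈ -31.716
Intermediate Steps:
D = 16 (D = 4*4 = 16)
O(x) = (16 + x)²
h = -104 (h = -26 - 78 = -104)
o(T) = 2 - 4/T
(h + 88)*o(O(3 - 4)) = (-104 + 88)*(2 - 4/(16 + (3 - 4))²) = -16*(2 - 4/(16 - 1)²) = -16*(2 - 4/(15²)) = -16*(2 - 4/225) = -16*446/225 = -7136/225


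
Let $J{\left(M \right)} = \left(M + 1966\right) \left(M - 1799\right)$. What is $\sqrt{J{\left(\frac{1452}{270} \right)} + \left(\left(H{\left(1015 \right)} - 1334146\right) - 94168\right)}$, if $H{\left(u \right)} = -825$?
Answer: $\frac{i \sqrt{10054218131}}{45} \approx 2228.2 i$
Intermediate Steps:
$J{\left(M \right)} = \left(-1799 + M\right) \left(1966 + M\right)$ ($J{\left(M \right)} = \left(1966 + M\right) \left(-1799 + M\right) = \left(-1799 + M\right) \left(1966 + M\right)$)
$\sqrt{J{\left(\frac{1452}{270} \right)} + \left(\left(H{\left(1015 \right)} - 1334146\right) - 94168\right)} = \sqrt{\left(-3536834 + \left(\frac{1452}{270}\right)^{2} + 167 \cdot \frac{1452}{270}\right) - 1429139} = \sqrt{\left(-3536834 + \left(1452 \cdot \frac{1}{270}\right)^{2} + 167 \cdot 1452 \cdot \frac{1}{270}\right) - 1429139} = \sqrt{\left(-3536834 + \left(\frac{242}{45}\right)^{2} + 167 \cdot \frac{242}{45}\right) - 1429139} = \sqrt{\left(-3536834 + \frac{58564}{2025} + \frac{40414}{45}\right) - 1429139} = \sqrt{- \frac{7160211656}{2025} - 1429139} = \sqrt{- \frac{10054218131}{2025}} = \frac{i \sqrt{10054218131}}{45}$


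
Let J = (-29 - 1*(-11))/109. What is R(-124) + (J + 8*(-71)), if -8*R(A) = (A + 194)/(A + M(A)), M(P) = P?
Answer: -61430745/108128 ≈ -568.13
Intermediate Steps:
R(A) = -(194 + A)/(16*A) (R(A) = -(A + 194)/(8*(A + A)) = -(194 + A)/(8*(2*A)) = -(194 + A)*1/(2*A)/8 = -(194 + A)/(16*A))
J = -18/109 (J = (-29 + 11)*(1/109) = -18*1/109 = -18/109 ≈ -0.16514)
R(-124) + (J + 8*(-71)) = (1/16)*(-194 - 1*(-124))/(-124) + (-18/109 + 8*(-71)) = (1/16)*(-1/124)*(-194 + 124) + (-18/109 - 568) = (1/16)*(-1/124)*(-70) - 61930/109 = 35/992 - 61930/109 = -61430745/108128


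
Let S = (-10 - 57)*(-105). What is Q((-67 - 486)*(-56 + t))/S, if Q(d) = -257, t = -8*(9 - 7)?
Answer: -257/7035 ≈ -0.036532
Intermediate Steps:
t = -16 (t = -8*2 = -16)
S = 7035 (S = -67*(-105) = 7035)
Q((-67 - 486)*(-56 + t))/S = -257/7035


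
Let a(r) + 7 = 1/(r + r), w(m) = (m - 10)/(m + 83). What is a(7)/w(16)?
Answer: -3201/28 ≈ -114.32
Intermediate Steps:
w(m) = (-10 + m)/(83 + m)
a(r) = -7 + 1/(2*r) (a(r) = -7 + 1/(r + r) = -7 + 1/(2*r))
a(7)/w(16) = (-7 + (½)/7)/(((-10 + 16)/(83 + 16))) = (-7 + (½)*(⅐))/((6/99)) = (-7 + 1/14)/(((1/99)*6)) = -97/(14*2/33) = -97/14*33/2 = -3201/28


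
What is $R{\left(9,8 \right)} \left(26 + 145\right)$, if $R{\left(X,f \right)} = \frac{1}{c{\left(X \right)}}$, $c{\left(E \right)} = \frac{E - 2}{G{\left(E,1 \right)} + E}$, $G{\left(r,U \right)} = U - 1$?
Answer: $\frac{1539}{7} \approx 219.86$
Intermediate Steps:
$G{\left(r,U \right)} = -1 + U$
$c{\left(E \right)} = \frac{-2 + E}{E}$ ($c{\left(E \right)} = \frac{E - 2}{\left(-1 + 1\right) + E} = \frac{-2 + E}{0 + E} = \frac{-2 + E}{E}$)
$R{\left(X,f \right)} = \frac{X}{-2 + X}$ ($R{\left(X,f \right)} = \frac{1}{\frac{1}{X} \left(-2 + X\right)} = \frac{X}{-2 + X}$)
$R{\left(9,8 \right)} \left(26 + 145\right) = \frac{9}{-2 + 9} \left(26 + 145\right) = \frac{9}{7} \cdot 171 = \frac{1539}{7}$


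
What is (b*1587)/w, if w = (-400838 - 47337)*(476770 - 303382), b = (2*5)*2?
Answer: -529/1295136115 ≈ -4.0845e-7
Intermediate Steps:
b = 20 (b = 10*2 = 20)
w = -77708166900 (w = -448175*173388 = -77708166900)
(b*1587)/w = (20*1587)/(-77708166900) = 31740*(-1/77708166900) = -529/1295136115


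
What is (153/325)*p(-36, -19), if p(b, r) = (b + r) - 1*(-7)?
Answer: -7344/325 ≈ -22.597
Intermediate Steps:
p(b, r) = 7 + b + r (p(b, r) = (b + r) + 7 = 7 + b + r)
(153/325)*p(-36, -19) = (153/325)*(7 - 36 - 19) = (153*(1/325))*(-48) = (153/325)*(-48) = -7344/325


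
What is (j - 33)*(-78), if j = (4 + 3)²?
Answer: -1248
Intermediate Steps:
j = 49 (j = 7² = 49)
(j - 33)*(-78) = (49 - 33)*(-78) = 16*(-78) = -1248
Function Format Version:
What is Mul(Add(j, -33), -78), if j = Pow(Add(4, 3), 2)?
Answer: -1248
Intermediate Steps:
j = 49 (j = Pow(7, 2) = 49)
Mul(Add(j, -33), -78) = Mul(Add(49, -33), -78) = Mul(16, -78) = -1248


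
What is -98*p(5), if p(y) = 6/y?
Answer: -588/5 ≈ -117.60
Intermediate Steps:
-98*p(5) = -588/5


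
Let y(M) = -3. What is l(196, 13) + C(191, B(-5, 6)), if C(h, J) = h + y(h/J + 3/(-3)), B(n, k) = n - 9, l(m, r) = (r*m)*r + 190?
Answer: 33502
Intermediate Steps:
l(m, r) = 190 + m*r**2 (l(m, r) = (m*r)*r + 190 = m*r**2 + 190 = 190 + m*r**2)
B(n, k) = -9 + n
C(h, J) = -3 + h (C(h, J) = h - 3 = -3 + h)
l(196, 13) + C(191, B(-5, 6)) = (190 + 196*13**2) + (-3 + 191) = (190 + 196*169) + 188 = (190 + 33124) + 188 = 33314 + 188 = 33502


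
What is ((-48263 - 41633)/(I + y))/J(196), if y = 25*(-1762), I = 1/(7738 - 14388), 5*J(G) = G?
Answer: 106751500/2050527507 ≈ 0.052060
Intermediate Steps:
J(G) = G/5
I = -1/6650 (I = 1/(-6650) = -1/6650 ≈ -0.00015038)
y = -44050
((-48263 - 41633)/(I + y))/J(196) = ((-48263 - 41633)/(-1/6650 - 44050))/(((⅕)*196)) = (-89896/(-292932501/6650))/(196/5) = -89896*(-6650/292932501)*(5/196) = (597808400/292932501)*(5/196) = 106751500/2050527507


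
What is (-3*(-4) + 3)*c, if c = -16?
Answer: -240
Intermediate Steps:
(-3*(-4) + 3)*c = (-3*(-4) + 3)*(-16) = (-1*(-12) + 3)*(-16) = (12 + 3)*(-16) = 15*(-16) = -240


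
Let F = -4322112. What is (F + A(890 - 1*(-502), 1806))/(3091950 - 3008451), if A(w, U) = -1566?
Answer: -1441226/27833 ≈ -51.781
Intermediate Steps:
(F + A(890 - 1*(-502), 1806))/(3091950 - 3008451) = (-4322112 - 1566)/(3091950 - 3008451) = -4323678/83499 = -4323678*1/83499 = -1441226/27833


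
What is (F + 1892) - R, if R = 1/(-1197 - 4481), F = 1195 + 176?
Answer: 18527315/5678 ≈ 3263.0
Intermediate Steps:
F = 1371
R = -1/5678 (R = 1/(-5678) = -1/5678 ≈ -0.00017612)
(F + 1892) - R = (1371 + 1892) - 1*(-1/5678) = 3263 + 1/5678 = 18527315/5678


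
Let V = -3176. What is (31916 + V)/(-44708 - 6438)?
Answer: -14370/25573 ≈ -0.56192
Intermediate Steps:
(31916 + V)/(-44708 - 6438) = (31916 - 3176)/(-44708 - 6438) = 28740/(-51146) = 28740*(-1/51146) = -14370/25573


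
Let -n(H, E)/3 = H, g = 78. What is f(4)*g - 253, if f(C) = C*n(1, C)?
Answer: -1189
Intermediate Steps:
n(H, E) = -3*H
f(C) = -3*C (f(C) = C*(-3*1) = C*(-3) = -3*C)
f(4)*g - 253 = -3*4*78 - 253 = -12*78 - 253 = -936 - 253 = -1189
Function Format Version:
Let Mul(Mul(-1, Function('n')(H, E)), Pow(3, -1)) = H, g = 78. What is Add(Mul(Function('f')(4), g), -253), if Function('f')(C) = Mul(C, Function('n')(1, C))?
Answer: -1189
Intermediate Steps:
Function('n')(H, E) = Mul(-3, H)
Function('f')(C) = Mul(-3, C) (Function('f')(C) = Mul(C, Mul(-3, 1)) = Mul(C, -3) = Mul(-3, C))
Add(Mul(Function('f')(4), g), -253) = Add(Mul(Mul(-3, 4), 78), -253) = Add(Mul(-12, 78), -253) = Add(-936, -253) = -1189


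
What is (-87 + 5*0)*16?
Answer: -1392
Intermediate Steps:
(-87 + 5*0)*16 = (-87 + 0)*16 = -87*16 = -1392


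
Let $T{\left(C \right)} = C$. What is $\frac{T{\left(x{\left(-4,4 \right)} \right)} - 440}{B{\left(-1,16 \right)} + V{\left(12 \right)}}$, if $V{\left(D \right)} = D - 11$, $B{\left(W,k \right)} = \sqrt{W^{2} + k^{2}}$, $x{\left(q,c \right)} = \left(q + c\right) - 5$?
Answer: $\frac{445}{256} - \frac{445 \sqrt{257}}{256} \approx -26.128$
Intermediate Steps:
$x{\left(q,c \right)} = -5 + c + q$ ($x{\left(q,c \right)} = \left(c + q\right) - 5 = -5 + c + q$)
$V{\left(D \right)} = -11 + D$ ($V{\left(D \right)} = D - 11 = -11 + D$)
$\frac{T{\left(x{\left(-4,4 \right)} \right)} - 440}{B{\left(-1,16 \right)} + V{\left(12 \right)}} = \frac{\left(-5 + 4 - 4\right) - 440}{\sqrt{\left(-1\right)^{2} + 16^{2}} + \left(-11 + 12\right)} = \frac{-5 - 440}{\sqrt{1 + 256} + 1} = - \frac{445}{\sqrt{257} + 1} = - \frac{445}{1 + \sqrt{257}}$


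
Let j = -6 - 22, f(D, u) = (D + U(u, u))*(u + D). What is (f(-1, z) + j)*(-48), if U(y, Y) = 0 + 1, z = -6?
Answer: 1344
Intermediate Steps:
U(y, Y) = 1
f(D, u) = (1 + D)*(D + u) (f(D, u) = (D + 1)*(u + D) = (1 + D)*(D + u))
j = -28
(f(-1, z) + j)*(-48) = ((-1 - 6 + (-1)² - 1*(-6)) - 28)*(-48) = ((-1 - 6 + 1 + 6) - 28)*(-48) = (0 - 28)*(-48) = -28*(-48) = 1344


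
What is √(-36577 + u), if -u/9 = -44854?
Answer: √367109 ≈ 605.90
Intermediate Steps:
u = 403686 (u = -9*(-44854) = 403686)
√(-36577 + u) = √(-36577 + 403686) = √367109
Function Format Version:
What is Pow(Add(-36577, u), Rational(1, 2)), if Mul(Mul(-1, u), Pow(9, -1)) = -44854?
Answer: Pow(367109, Rational(1, 2)) ≈ 605.90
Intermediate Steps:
u = 403686 (u = Mul(-9, -44854) = 403686)
Pow(Add(-36577, u), Rational(1, 2)) = Pow(Add(-36577, 403686), Rational(1, 2)) = Pow(367109, Rational(1, 2))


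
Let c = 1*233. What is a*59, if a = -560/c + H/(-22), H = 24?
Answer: -528404/2563 ≈ -206.17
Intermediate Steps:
c = 233
a = -8956/2563 (a = -560/233 + 24/(-22) = -560*1/233 + 24*(-1/22) = -560/233 - 12/11 = -8956/2563 ≈ -3.4943)
a*59 = -8956/2563*59 = -528404/2563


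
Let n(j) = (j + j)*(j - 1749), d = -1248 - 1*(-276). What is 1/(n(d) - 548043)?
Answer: 1/4741581 ≈ 2.1090e-7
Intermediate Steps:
d = -972 (d = -1248 + 276 = -972)
n(j) = 2*j*(-1749 + j) (n(j) = (2*j)*(-1749 + j) = 2*j*(-1749 + j))
1/(n(d) - 548043) = 1/(2*(-972)*(-1749 - 972) - 548043) = 1/(2*(-972)*(-2721) - 548043) = 1/(5289624 - 548043) = 1/4741581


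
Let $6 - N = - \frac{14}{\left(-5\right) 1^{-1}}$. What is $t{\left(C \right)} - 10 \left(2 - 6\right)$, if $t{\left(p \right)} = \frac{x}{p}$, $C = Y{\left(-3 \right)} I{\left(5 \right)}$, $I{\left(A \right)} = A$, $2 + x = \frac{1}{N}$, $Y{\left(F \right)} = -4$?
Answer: $\frac{12827}{320} \approx 40.084$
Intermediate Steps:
$N = \frac{16}{5}$ ($N = 6 - - \frac{14}{\left(-5\right) 1^{-1}} = 6 - - \frac{14}{\left(-5\right) 1} = 6 - - \frac{14}{-5} = 6 - \left(-14\right) \left(- \frac{1}{5}\right) = 6 - \frac{14}{5} = \frac{16}{5} \approx 3.2$)
$x = - \frac{27}{16}$ ($x = -2 + \frac{1}{\frac{16}{5}} = -2 + \frac{5}{16} = - \frac{27}{16} \approx -1.6875$)
$C = -20$ ($C = \left(-4\right) 5 = -20$)
$t{\left(p \right)} = - \frac{27}{16 p}$
$t{\left(C \right)} - 10 \left(2 - 6\right) = - \frac{27}{16 \left(-20\right)} - 10 \left(2 - 6\right) = \left(- \frac{27}{16}\right) \left(- \frac{1}{20}\right) - 10 \left(-4\right) = \frac{27}{320} - -40 = \frac{27}{320} + 40 = \frac{12827}{320}$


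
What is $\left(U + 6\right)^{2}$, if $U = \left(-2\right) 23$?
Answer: $1600$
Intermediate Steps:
$U = -46$
$\left(U + 6\right)^{2} = \left(-46 + 6\right)^{2} = \left(-40\right)^{2} = 1600$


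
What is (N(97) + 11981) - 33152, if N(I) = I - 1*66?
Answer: -21140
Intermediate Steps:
N(I) = -66 + I (N(I) = I - 66 = -66 + I)
(N(97) + 11981) - 33152 = ((-66 + 97) + 11981) - 33152 = (31 + 11981) - 33152 = 12012 - 33152 = -21140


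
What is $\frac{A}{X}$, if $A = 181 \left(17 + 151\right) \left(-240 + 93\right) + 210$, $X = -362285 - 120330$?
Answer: $\frac{638538}{68945} \approx 9.2616$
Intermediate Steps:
$X = -482615$
$A = -4469766$ ($A = 181 \cdot 168 \left(-147\right) + 210 = 181 \left(-24696\right) + 210 = -4469976 + 210 = -4469766$)
$\frac{A}{X} = - \frac{4469766}{-482615} = \left(-4469766\right) \left(- \frac{1}{482615}\right) = \frac{638538}{68945}$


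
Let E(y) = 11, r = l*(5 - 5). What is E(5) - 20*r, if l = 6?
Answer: 11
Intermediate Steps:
r = 0 (r = 6*(5 - 5) = 6*0 = 0)
E(5) - 20*r = 11 - 20*0 = 11 + 0 = 11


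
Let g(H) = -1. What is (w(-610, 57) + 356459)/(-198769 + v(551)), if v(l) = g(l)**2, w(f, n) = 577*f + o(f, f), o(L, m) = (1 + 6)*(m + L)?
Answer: 4051/198768 ≈ 0.020381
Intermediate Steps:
o(L, m) = 7*L + 7*m (o(L, m) = 7*(L + m) = 7*L + 7*m)
w(f, n) = 591*f (w(f, n) = 577*f + (7*f + 7*f) = 577*f + 14*f = 591*f)
v(l) = 1 (v(l) = (-1)**2 = 1)
(w(-610, 57) + 356459)/(-198769 + v(551)) = (591*(-610) + 356459)/(-198769 + 1) = (-360510 + 356459)/(-198768) = -4051*(-1/198768) = 4051/198768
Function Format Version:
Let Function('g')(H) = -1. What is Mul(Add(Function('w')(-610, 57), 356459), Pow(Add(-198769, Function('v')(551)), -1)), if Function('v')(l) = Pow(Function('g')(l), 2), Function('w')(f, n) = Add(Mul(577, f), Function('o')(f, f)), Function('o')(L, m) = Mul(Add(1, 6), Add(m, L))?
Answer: Rational(4051, 198768) ≈ 0.020381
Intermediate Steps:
Function('o')(L, m) = Add(Mul(7, L), Mul(7, m)) (Function('o')(L, m) = Mul(7, Add(L, m)) = Add(Mul(7, L), Mul(7, m)))
Function('w')(f, n) = Mul(591, f) (Function('w')(f, n) = Add(Mul(577, f), Add(Mul(7, f), Mul(7, f))) = Add(Mul(577, f), Mul(14, f)) = Mul(591, f))
Function('v')(l) = 1 (Function('v')(l) = Pow(-1, 2) = 1)
Mul(Add(Function('w')(-610, 57), 356459), Pow(Add(-198769, Function('v')(551)), -1)) = Mul(Add(Mul(591, -610), 356459), Pow(Add(-198769, 1), -1)) = Mul(Add(-360510, 356459), Pow(-198768, -1)) = Mul(-4051, Rational(-1, 198768)) = Rational(4051, 198768)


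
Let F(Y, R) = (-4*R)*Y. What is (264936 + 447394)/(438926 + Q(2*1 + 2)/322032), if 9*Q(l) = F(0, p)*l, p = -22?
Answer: 356165/219463 ≈ 1.6229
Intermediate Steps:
F(Y, R) = -4*R*Y
Q(l) = 0 (Q(l) = ((-4*(-22)*0)*l)/9 = (0*l)/9 = (1/9)*0 = 0)
(264936 + 447394)/(438926 + Q(2*1 + 2)/322032) = (264936 + 447394)/(438926 + 0/322032) = 712330/(438926 + 0*(1/322032)) = 712330/(438926 + 0) = 712330/438926 = 712330*(1/438926) = 356165/219463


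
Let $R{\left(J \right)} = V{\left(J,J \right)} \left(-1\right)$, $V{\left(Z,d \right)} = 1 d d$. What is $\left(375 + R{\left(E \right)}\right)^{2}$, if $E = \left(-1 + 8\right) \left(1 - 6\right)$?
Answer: $722500$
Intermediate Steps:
$V{\left(Z,d \right)} = d^{2}$ ($V{\left(Z,d \right)} = d d = d^{2}$)
$E = -35$ ($E = 7 \left(-5\right) = -35$)
$R{\left(J \right)} = - J^{2}$ ($R{\left(J \right)} = J^{2} \left(-1\right) = - J^{2}$)
$\left(375 + R{\left(E \right)}\right)^{2} = \left(375 - \left(-35\right)^{2}\right)^{2} = \left(375 - 1225\right)^{2} = \left(-850\right)^{2} = 722500$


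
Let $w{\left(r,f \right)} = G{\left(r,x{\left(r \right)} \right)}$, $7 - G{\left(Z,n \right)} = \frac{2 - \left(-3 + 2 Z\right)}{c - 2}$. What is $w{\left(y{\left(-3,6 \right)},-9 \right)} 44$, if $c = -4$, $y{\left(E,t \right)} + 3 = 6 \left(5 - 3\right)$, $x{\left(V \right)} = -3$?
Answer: $\frac{638}{3} \approx 212.67$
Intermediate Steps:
$y{\left(E,t \right)} = 9$ ($y{\left(E,t \right)} = -3 + 6 \left(5 - 3\right) = -3 + 6 \cdot 2 = -3 + 12 = 9$)
$G{\left(Z,n \right)} = \frac{47}{6} - \frac{Z}{3}$ ($G{\left(Z,n \right)} = 7 - \frac{2 - \left(-3 + 2 Z\right)}{-4 - 2} = 7 - \frac{2 - \left(-3 + 2 Z\right)}{-6} = 7 - \left(5 - 2 Z\right) \left(- \frac{1}{6}\right) = 7 - \left(- \frac{5}{6} + \frac{Z}{3}\right) = \frac{47}{6} - \frac{Z}{3}$)
$w{\left(r,f \right)} = \frac{47}{6} - \frac{r}{3}$
$w{\left(y{\left(-3,6 \right)},-9 \right)} 44 = \left(\frac{47}{6} - 3\right) 44 = \frac{29}{6} \cdot 44 = \frac{638}{3}$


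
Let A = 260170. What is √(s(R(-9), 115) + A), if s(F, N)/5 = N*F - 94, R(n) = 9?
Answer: 5*√10595 ≈ 514.66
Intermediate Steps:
s(F, N) = -470 + 5*F*N (s(F, N) = 5*(N*F - 94) = 5*(F*N - 94) = 5*(-94 + F*N) = -470 + 5*F*N)
√(s(R(-9), 115) + A) = √((-470 + 5*9*115) + 260170) = √((-470 + 5175) + 260170) = √(4705 + 260170) = √264875 = 5*√10595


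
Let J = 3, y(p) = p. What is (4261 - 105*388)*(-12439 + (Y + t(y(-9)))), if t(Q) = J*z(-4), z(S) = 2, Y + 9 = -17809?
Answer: 1103526229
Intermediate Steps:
Y = -17818 (Y = -9 - 17809 = -17818)
t(Q) = 6 (t(Q) = 3*2 = 6)
(4261 - 105*388)*(-12439 + (Y + t(y(-9)))) = (4261 - 105*388)*(-12439 + (-17818 + 6)) = (4261 - 40740)*(-12439 - 17812) = -36479*(-30251) = 1103526229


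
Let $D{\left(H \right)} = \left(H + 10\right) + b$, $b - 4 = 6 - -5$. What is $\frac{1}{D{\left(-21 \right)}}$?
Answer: $\frac{1}{4} \approx 0.25$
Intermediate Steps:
$b = 15$ ($b = 4 + \left(6 - -5\right) = 4 + \left(6 + 5\right) = 4 + 11 = 15$)
$D{\left(H \right)} = 25 + H$ ($D{\left(H \right)} = \left(H + 10\right) + 15 = \left(10 + H\right) + 15 = 25 + H$)
$\frac{1}{D{\left(-21 \right)}} = \frac{1}{25 - 21} = \frac{1}{4}$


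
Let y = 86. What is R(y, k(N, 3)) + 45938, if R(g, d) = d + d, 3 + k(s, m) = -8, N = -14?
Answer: 45916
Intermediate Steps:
k(s, m) = -11 (k(s, m) = -3 - 8 = -11)
R(g, d) = 2*d
R(y, k(N, 3)) + 45938 = 2*(-11) + 45938 = -22 + 45938 = 45916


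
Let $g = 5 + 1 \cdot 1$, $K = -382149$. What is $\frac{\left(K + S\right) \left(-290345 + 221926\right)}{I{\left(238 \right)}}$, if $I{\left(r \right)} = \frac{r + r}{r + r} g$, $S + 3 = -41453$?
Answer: $\frac{28982630495}{6} \approx 4.8304 \cdot 10^{9}$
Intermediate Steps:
$S = -41456$ ($S = -3 - 41453 = -41456$)
$g = 6$ ($g = 5 + 1 = 6$)
$I{\left(r \right)} = 6$ ($I{\left(r \right)} = \frac{r + r}{r + r} 6 = \frac{2 r}{2 r} 6 = 2 r \frac{1}{2 r} 6 = 1 \cdot 6 = 6$)
$\frac{\left(K + S\right) \left(-290345 + 221926\right)}{I{\left(238 \right)}} = \frac{\left(-382149 - 41456\right) \left(-290345 + 221926\right)}{6} = \left(-423605\right) \left(-68419\right) \frac{1}{6} = 28982630495 \cdot \frac{1}{6} = \frac{28982630495}{6}$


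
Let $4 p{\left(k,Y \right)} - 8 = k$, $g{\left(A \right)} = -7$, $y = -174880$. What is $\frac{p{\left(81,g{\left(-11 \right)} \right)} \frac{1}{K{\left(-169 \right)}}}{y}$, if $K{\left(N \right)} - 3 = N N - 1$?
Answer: $- \frac{89}{19980389760} \approx -4.4544 \cdot 10^{-9}$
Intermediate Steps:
$K{\left(N \right)} = 2 + N^{2}$ ($K{\left(N \right)} = 3 + \left(N N - 1\right) = 3 + \left(N^{2} - 1\right) = 3 + \left(-1 + N^{2}\right) = 2 + N^{2}$)
$p{\left(k,Y \right)} = 2 + \frac{k}{4}$
$\frac{p{\left(81,g{\left(-11 \right)} \right)} \frac{1}{K{\left(-169 \right)}}}{y} = \frac{\left(2 + \frac{1}{4} \cdot 81\right) \frac{1}{2 + \left(-169\right)^{2}}}{-174880} = \frac{2 + \frac{81}{4}}{2 + 28561} \left(- \frac{1}{174880}\right) = \frac{89}{4 \cdot 28563} \left(- \frac{1}{174880}\right) = \frac{89}{4} \cdot \frac{1}{28563} \left(- \frac{1}{174880}\right) = \frac{89}{114252} \left(- \frac{1}{174880}\right) = - \frac{89}{19980389760}$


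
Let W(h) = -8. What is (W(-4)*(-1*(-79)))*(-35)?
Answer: 22120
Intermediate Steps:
(W(-4)*(-1*(-79)))*(-35) = -(-8)*(-79)*(-35) = -8*79*(-35) = -632*(-35) = 22120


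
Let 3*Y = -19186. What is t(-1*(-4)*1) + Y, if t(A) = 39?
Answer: -19069/3 ≈ -6356.3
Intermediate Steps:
Y = -19186/3 (Y = (⅓)*(-19186) = -19186/3 ≈ -6395.3)
t(-1*(-4)*1) + Y = 39 - 19186/3 = -19069/3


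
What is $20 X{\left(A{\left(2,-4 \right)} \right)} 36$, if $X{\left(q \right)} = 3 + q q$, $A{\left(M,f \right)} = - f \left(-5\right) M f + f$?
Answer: $17524080$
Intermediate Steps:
$A{\left(M,f \right)} = f + 5 M f^{2}$ ($A{\left(M,f \right)} = 5 f M f + f = 5 M f f + f = 5 M f^{2} + f = f + 5 M f^{2}$)
$X{\left(q \right)} = 3 + q^{2}$
$20 X{\left(A{\left(2,-4 \right)} \right)} 36 = 20 \left(3 + \left(- 4 \left(1 + 5 \cdot 2 \left(-4\right)\right)\right)^{2}\right) 36 = 20 \left(3 + \left(- 4 \left(1 - 40\right)\right)^{2}\right) 36 = 20 \left(3 + \left(\left(-4\right) \left(-39\right)\right)^{2}\right) 36 = 20 \left(3 + 156^{2}\right) 36 = 20 \left(3 + 24336\right) 36 = 20 \cdot 24339 \cdot 36 = 486780 \cdot 36 = 17524080$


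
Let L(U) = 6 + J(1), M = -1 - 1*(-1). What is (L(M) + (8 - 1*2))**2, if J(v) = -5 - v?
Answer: 36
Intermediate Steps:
M = 0 (M = -1 + 1 = 0)
L(U) = 0 (L(U) = 6 + (-5 - 1*1) = 6 + (-5 - 1) = 6 - 6 = 0)
(L(M) + (8 - 1*2))**2 = (0 + (8 - 1*2))**2 = (0 + (8 - 2))**2 = (0 + 6)**2 = 6**2 = 36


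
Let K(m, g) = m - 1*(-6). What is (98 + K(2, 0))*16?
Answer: 1696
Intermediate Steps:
K(m, g) = 6 + m (K(m, g) = m + 6 = 6 + m)
(98 + K(2, 0))*16 = (98 + (6 + 2))*16 = (98 + 8)*16 = 106*16 = 1696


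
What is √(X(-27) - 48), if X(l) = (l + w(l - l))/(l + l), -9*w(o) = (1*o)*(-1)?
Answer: I*√190/2 ≈ 6.892*I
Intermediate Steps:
w(o) = o/9 (w(o) = -1*o*(-1)/9 = -o*(-1)/9 = -(-1)*o/9 = o/9)
X(l) = ½ (X(l) = (l + (l - l)/9)/(l + l) = (l + (⅑)*0)/((2*l)) = (l + 0)*(1/(2*l)) = l*(1/(2*l)) = ½)
√(X(-27) - 48) = √(½ - 48) = √(-95/2) = I*√190/2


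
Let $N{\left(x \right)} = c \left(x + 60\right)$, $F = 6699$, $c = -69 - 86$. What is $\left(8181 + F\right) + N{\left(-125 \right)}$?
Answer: $24955$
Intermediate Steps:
$c = -155$ ($c = -69 - 86 = -155$)
$N{\left(x \right)} = -9300 - 155 x$ ($N{\left(x \right)} = - 155 \left(x + 60\right) = - 155 \left(60 + x\right) = -9300 - 155 x$)
$\left(8181 + F\right) + N{\left(-125 \right)} = \left(8181 + 6699\right) - -10075 = 14880 + \left(-9300 + 19375\right) = 14880 + 10075 = 24955$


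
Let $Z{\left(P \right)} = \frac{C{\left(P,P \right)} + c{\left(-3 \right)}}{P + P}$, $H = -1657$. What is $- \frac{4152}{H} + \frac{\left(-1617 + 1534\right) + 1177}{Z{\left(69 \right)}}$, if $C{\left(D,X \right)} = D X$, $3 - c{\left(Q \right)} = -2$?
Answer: $\frac{134974518}{3948631} \approx 34.183$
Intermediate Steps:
$c{\left(Q \right)} = 5$ ($c{\left(Q \right)} = 3 - -2 = 3 + 2 = 5$)
$Z{\left(P \right)} = \frac{5 + P^{2}}{2 P}$ ($Z{\left(P \right)} = \frac{P P + 5}{P + P} = \frac{P^{2} + 5}{2 P} = \left(5 + P^{2}\right) \frac{1}{2 P} = \frac{5 + P^{2}}{2 P}$)
$- \frac{4152}{H} + \frac{\left(-1617 + 1534\right) + 1177}{Z{\left(69 \right)}} = - \frac{4152}{-1657} + \frac{\left(-1617 + 1534\right) + 1177}{\frac{1}{2} \cdot \frac{1}{69} \left(5 + 69^{2}\right)} = \left(-4152\right) \left(- \frac{1}{1657}\right) + \frac{-83 + 1177}{\frac{1}{2} \cdot \frac{1}{69} \left(5 + 4761\right)} = \frac{4152}{1657} + \frac{1094}{\frac{1}{2} \cdot \frac{1}{69} \cdot 4766} = \frac{4152}{1657} + \frac{1094}{\frac{2383}{69}} = \frac{4152}{1657} + 1094 \cdot \frac{69}{2383} = \frac{4152}{1657} + \frac{75486}{2383} = \frac{134974518}{3948631}$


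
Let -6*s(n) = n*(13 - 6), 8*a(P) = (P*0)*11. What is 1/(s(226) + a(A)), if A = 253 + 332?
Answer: -3/791 ≈ -0.0037927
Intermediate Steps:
A = 585
a(P) = 0 (a(P) = ((P*0)*11)/8 = (0*11)/8 = (⅛)*0 = 0)
s(n) = -7*n/6 (s(n) = -n*(13 - 6)/6 = -n*7/6 = -7*n/6)
1/(s(226) + a(A)) = 1/(-7/6*226 + 0) = 1/(-791/3 + 0) = 1/(-791/3) = -3/791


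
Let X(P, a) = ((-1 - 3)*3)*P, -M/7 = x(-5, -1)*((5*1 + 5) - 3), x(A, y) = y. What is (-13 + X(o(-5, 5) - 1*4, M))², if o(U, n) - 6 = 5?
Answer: 9409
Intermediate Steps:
o(U, n) = 11 (o(U, n) = 6 + 5 = 11)
M = 49 (M = -(-7)*((5*1 + 5) - 3) = -(-7)*((5 + 5) - 3) = -(-7)*(10 - 3) = -(-7)*7 = -7*(-7) = 49)
X(P, a) = -12*P (X(P, a) = (-4*3)*P = -12*P)
(-13 + X(o(-5, 5) - 1*4, M))² = (-13 - 12*(11 - 1*4))² = (-13 - 12*(11 - 4))² = (-13 - 12*7)² = (-13 - 84)² = (-97)² = 9409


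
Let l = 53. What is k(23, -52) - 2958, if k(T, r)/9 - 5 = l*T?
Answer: 8058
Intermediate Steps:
k(T, r) = 45 + 477*T (k(T, r) = 45 + 9*(53*T) = 45 + 477*T)
k(23, -52) - 2958 = (45 + 477*23) - 2958 = (45 + 10971) - 2958 = 11016 - 2958 = 8058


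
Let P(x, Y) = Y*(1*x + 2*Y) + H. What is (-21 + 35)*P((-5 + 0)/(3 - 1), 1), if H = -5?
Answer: -77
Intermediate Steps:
P(x, Y) = -5 + Y*(x + 2*Y) (P(x, Y) = Y*(1*x + 2*Y) - 5 = Y*(x + 2*Y) - 5 = -5 + Y*(x + 2*Y))
(-21 + 35)*P((-5 + 0)/(3 - 1), 1) = (-21 + 35)*(-5 + 2*1² + 1*((-5 + 0)/(3 - 1))) = 14*(-5 + 2*1 + 1*(-5/2)) = 14*(-5 + 2 + 1*(-5*½)) = 14*(-5 + 2 + 1*(-5/2)) = 14*(-5 + 2 - 5/2) = 14*(-11/2) = -77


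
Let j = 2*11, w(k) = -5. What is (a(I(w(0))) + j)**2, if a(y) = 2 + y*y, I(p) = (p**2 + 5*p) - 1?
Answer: 625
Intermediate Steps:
I(p) = -1 + p**2 + 5*p
j = 22
a(y) = 2 + y**2
(a(I(w(0))) + j)**2 = ((2 + (-1 + (-5)**2 + 5*(-5))**2) + 22)**2 = ((2 + (-1 + 25 - 25)**2) + 22)**2 = ((2 + (-1)**2) + 22)**2 = ((2 + 1) + 22)**2 = (3 + 22)**2 = 25**2 = 625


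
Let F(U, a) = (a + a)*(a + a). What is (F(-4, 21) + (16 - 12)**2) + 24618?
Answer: 26398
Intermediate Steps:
F(U, a) = 4*a**2 (F(U, a) = (2*a)*(2*a) = 4*a**2)
(F(-4, 21) + (16 - 12)**2) + 24618 = (4*21**2 + (16 - 12)**2) + 24618 = (4*441 + 4**2) + 24618 = (1764 + 16) + 24618 = 1780 + 24618 = 26398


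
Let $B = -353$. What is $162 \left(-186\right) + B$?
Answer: $-30485$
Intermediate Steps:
$162 \left(-186\right) + B = 162 \left(-186\right) - 353 = -30132 - 353 = -30485$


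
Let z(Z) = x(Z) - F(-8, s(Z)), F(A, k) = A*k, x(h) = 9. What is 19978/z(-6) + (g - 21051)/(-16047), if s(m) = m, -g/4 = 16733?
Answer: -105718543/208611 ≈ -506.77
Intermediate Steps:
g = -66932 (g = -4*16733 = -66932)
z(Z) = 9 + 8*Z (z(Z) = 9 - (-8)*Z = 9 + 8*Z)
19978/z(-6) + (g - 21051)/(-16047) = 19978/(9 + 8*(-6)) + (-66932 - 21051)/(-16047) = 19978/(9 - 48) - 87983*(-1/16047) = 19978/(-39) + 87983/16047 = 19978*(-1/39) + 87983/16047 = -19978/39 + 87983/16047 = -105718543/208611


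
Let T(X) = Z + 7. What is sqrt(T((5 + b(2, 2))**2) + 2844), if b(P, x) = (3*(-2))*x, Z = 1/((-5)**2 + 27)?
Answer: sqrt(1927289)/26 ≈ 53.395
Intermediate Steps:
Z = 1/52 (Z = 1/(25 + 27) = 1/52 ≈ 0.019231)
b(P, x) = -6*x
T(X) = 365/52 (T(X) = 1/52 + 7 = 365/52)
sqrt(T((5 + b(2, 2))**2) + 2844) = sqrt(365/52 + 2844) = sqrt(148253/52) = sqrt(1927289)/26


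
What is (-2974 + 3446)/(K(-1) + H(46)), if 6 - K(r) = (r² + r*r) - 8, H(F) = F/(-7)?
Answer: 1652/19 ≈ 86.947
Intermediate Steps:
H(F) = -F/7
K(r) = 14 - 2*r² (K(r) = 6 - ((r² + r*r) - 8) = 6 - ((r² + r²) - 8) = 6 - (2*r² - 8) = 6 - (-8 + 2*r²) = 6 + (8 - 2*r²) = 14 - 2*r²)
(-2974 + 3446)/(K(-1) + H(46)) = (-2974 + 3446)/((14 - 2*(-1)²) - ⅐*46) = 472/((14 - 2*1) - 46/7) = 472/((14 - 2) - 46/7) = 472/(12 - 46/7) = 472/(38/7) = 472*(7/38) = 1652/19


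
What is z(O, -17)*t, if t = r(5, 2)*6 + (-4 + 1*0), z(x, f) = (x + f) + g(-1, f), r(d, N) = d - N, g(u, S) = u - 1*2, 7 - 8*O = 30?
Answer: -1281/4 ≈ -320.25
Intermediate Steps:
O = -23/8 (O = 7/8 - 1/8*30 = 7/8 - 15/4 = -23/8 ≈ -2.8750)
g(u, S) = -2 + u (g(u, S) = u - 2 = -2 + u)
z(x, f) = -3 + f + x (z(x, f) = (x + f) + (-2 - 1) = (f + x) - 3 = -3 + f + x)
t = 14 (t = (5 - 1*2)*6 + (-4 + 1*0) = (5 - 2)*6 + (-4 + 0) = 3*6 - 4 = 18 - 4 = 14)
z(O, -17)*t = (-3 - 17 - 23/8)*14 = -183/8*14 = -1281/4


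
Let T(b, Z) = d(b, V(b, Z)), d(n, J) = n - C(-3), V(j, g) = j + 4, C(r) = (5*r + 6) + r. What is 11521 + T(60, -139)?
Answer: 11593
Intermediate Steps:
C(r) = 6 + 6*r (C(r) = (6 + 5*r) + r = 6 + 6*r)
V(j, g) = 4 + j
d(n, J) = 12 + n (d(n, J) = n - (6 + 6*(-3)) = n - (6 - 18) = n - 1*(-12) = n + 12 = 12 + n)
T(b, Z) = 12 + b
11521 + T(60, -139) = 11521 + (12 + 60) = 11521 + 72 = 11593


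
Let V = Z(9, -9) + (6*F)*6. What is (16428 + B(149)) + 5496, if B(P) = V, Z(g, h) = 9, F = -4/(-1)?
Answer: 22077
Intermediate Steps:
F = 4 (F = -4*(-1) = 4)
V = 153 (V = 9 + (6*4)*6 = 9 + 24*6 = 9 + 144 = 153)
B(P) = 153
(16428 + B(149)) + 5496 = (16428 + 153) + 5496 = 16581 + 5496 = 22077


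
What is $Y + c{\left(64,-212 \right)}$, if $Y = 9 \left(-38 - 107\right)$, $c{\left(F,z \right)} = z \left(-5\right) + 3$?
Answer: $-242$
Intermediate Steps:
$c{\left(F,z \right)} = 3 - 5 z$ ($c{\left(F,z \right)} = - 5 z + 3 = 3 - 5 z$)
$Y = -1305$ ($Y = 9 \left(-145\right) = -1305$)
$Y + c{\left(64,-212 \right)} = -1305 + \left(3 - -1060\right) = -1305 + \left(3 + 1060\right) = -1305 + 1063 = -242$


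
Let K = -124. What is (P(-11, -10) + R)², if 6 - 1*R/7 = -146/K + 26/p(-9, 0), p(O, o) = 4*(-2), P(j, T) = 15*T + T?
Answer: 164685889/15376 ≈ 10711.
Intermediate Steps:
P(j, T) = 16*T
p(O, o) = -8
R = 7007/124 (R = 42 - 7*(-146/(-124) + 26/(-8)) = 42 - 7*(-146*(-1/124) + 26*(-⅛)) = 42 - 7*(73/62 - 13/4) = 42 - 7*(-257/124) = 42 + 1799/124 = 7007/124 ≈ 56.508)
(P(-11, -10) + R)² = (16*(-10) + 7007/124)² = (-160 + 7007/124)² = (-12833/124)² = 164685889/15376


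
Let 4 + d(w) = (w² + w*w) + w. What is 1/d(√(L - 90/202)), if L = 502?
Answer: 10191910/10177711743 - 101*√5116357/10177711743 ≈ 0.00097895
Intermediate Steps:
d(w) = -4 + w + 2*w² (d(w) = -4 + ((w² + w*w) + w) = -4 + ((w² + w²) + w) = -4 + (2*w² + w) = -4 + (w + 2*w²) = -4 + w + 2*w²)
1/d(√(L - 90/202)) = 1/(-4 + √(502 - 90/202) + 2*(√(502 - 90/202))²) = 1/(-4 + √(502 - 90*1/202) + 2*(√(502 - 90*1/202))²) = 1/(-4 + √(502 - 45/101) + 2*(√(502 - 45/101))²) = 1/(-4 + √(50657/101) + 2*(√(50657/101))²) = 1/(-4 + √5116357/101 + 2*(√5116357/101)²) = 1/(-4 + √5116357/101 + 2*(50657/101)) = 1/(-4 + √5116357/101 + 101314/101) = 1/(100910/101 + √5116357/101)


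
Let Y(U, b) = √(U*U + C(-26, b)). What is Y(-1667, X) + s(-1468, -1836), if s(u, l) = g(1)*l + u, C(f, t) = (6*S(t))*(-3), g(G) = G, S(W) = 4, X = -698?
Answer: -3304 + √2778817 ≈ -1637.0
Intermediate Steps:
C(f, t) = -72 (C(f, t) = (6*4)*(-3) = 24*(-3) = -72)
Y(U, b) = √(-72 + U²) (Y(U, b) = √(U*U - 72) = √(U² - 72) = √(-72 + U²))
s(u, l) = l + u (s(u, l) = 1*l + u = l + u)
Y(-1667, X) + s(-1468, -1836) = √(-72 + (-1667)²) + (-1836 - 1468) = √(-72 + 2778889) - 3304 = √2778817 - 3304 = -3304 + √2778817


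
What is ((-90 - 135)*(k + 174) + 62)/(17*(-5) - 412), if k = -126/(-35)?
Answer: 39898/497 ≈ 80.278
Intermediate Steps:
k = 18/5 (k = -126*(-1/35) = 18/5 ≈ 3.6000)
((-90 - 135)*(k + 174) + 62)/(17*(-5) - 412) = ((-90 - 135)*(18/5 + 174) + 62)/(17*(-5) - 412) = (-225*888/5 + 62)/(-85 - 412) = (-39960 + 62)/(-497) = -39898*(-1/497) = 39898/497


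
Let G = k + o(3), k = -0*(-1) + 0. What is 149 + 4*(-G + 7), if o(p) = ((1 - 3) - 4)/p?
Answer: 185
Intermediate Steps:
k = 0 (k = -1*0 + 0 = 0 + 0 = 0)
o(p) = -6/p (o(p) = (-2 - 4)/p = -6/p)
G = -2 (G = 0 - 6/3 = 0 - 6*1/3 = 0 - 2 = -2)
149 + 4*(-G + 7) = 149 + 4*(-1*(-2) + 7) = 149 + 4*(2 + 7) = 149 + 4*9 = 149 + 36 = 185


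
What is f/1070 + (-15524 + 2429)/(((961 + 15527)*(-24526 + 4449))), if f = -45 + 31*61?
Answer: 33949700497/19677869240 ≈ 1.7253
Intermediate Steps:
f = 1846 (f = -45 + 1891 = 1846)
f/1070 + (-15524 + 2429)/(((961 + 15527)*(-24526 + 4449))) = 1846/1070 + (-15524 + 2429)/(((961 + 15527)*(-24526 + 4449))) = 1846*(1/1070) - 13095/(16488*(-20077)) = 923/535 - 13095/(-331029576) = 923/535 - 13095*(-1/331029576) = 923/535 + 1455/36781064 = 33949700497/19677869240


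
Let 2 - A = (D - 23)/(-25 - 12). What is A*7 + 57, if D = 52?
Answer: 2830/37 ≈ 76.486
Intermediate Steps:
A = 103/37 (A = 2 - (52 - 23)/(-25 - 12) = 2 - 29/(-37) = 2 - 29*(-1)/37 = 2 - 1*(-29/37) = 2 + 29/37 = 103/37 ≈ 2.7838)
A*7 + 57 = (103/37)*7 + 57 = 721/37 + 57 = 2830/37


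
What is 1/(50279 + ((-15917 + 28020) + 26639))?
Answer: 1/89021 ≈ 1.1233e-5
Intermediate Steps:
1/(50279 + ((-15917 + 28020) + 26639)) = 1/(50279 + (12103 + 26639)) = 1/(50279 + 38742) = 1/89021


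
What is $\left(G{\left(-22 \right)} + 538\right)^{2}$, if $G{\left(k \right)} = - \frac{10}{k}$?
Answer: $\frac{35081929}{121} \approx 2.8993 \cdot 10^{5}$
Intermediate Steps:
$\left(G{\left(-22 \right)} + 538\right)^{2} = \left(- \frac{10}{-22} + 538\right)^{2} = \left(\left(-10\right) \left(- \frac{1}{22}\right) + 538\right)^{2} = \left(\frac{5}{11} + 538\right)^{2} = \left(\frac{5923}{11}\right)^{2} = \frac{35081929}{121}$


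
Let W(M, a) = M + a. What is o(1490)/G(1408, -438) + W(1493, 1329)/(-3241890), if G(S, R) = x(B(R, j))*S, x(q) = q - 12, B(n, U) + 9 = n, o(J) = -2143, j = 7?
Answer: 31627103/12932979840 ≈ 0.0024455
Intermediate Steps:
B(n, U) = -9 + n
x(q) = -12 + q
G(S, R) = S*(-21 + R) (G(S, R) = (-12 + (-9 + R))*S = (-21 + R)*S = S*(-21 + R))
o(1490)/G(1408, -438) + W(1493, 1329)/(-3241890) = -2143*1/(1408*(-21 - 438)) + (1493 + 1329)/(-3241890) = -2143/(1408*(-459)) + 2822*(-1/3241890) = -2143/(-646272) - 1411/1620945 = -2143*(-1/646272) - 1411/1620945 = 2143/646272 - 1411/1620945 = 31627103/12932979840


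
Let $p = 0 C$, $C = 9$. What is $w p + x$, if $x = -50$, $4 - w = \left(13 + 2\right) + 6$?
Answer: $-50$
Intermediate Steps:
$w = -17$ ($w = 4 - \left(\left(13 + 2\right) + 6\right) = 4 - \left(15 + 6\right) = 4 - 21 = -17$)
$p = 0$ ($p = 0 \cdot 9 = 0$)
$w p + x = \left(-17\right) 0 - 50 = 0 - 50 = -50$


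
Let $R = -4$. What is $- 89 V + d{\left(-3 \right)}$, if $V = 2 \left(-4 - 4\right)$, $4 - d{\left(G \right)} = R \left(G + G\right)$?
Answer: $1404$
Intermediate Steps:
$d{\left(G \right)} = 4 + 8 G$ ($d{\left(G \right)} = 4 - - 4 \left(G + G\right) = 4 - - 4 \cdot 2 G = 4 - - 8 G = 4 + 8 G$)
$V = -16$ ($V = 2 \left(-8\right) = -16$)
$- 89 V + d{\left(-3 \right)} = \left(-89\right) \left(-16\right) + \left(4 + 8 \left(-3\right)\right) = 1424 + \left(4 - 24\right) = 1424 - 20 = 1404$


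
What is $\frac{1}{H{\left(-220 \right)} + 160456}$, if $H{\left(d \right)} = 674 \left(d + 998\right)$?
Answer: $\frac{1}{684828} \approx 1.4602 \cdot 10^{-6}$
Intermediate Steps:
$H{\left(d \right)} = 672652 + 674 d$ ($H{\left(d \right)} = 674 \left(998 + d\right) = 672652 + 674 d$)
$\frac{1}{H{\left(-220 \right)} + 160456} = \frac{1}{\left(672652 + 674 \left(-220\right)\right) + 160456} = \frac{1}{\left(672652 - 148280\right) + 160456} = \frac{1}{524372 + 160456} = \frac{1}{684828}$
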